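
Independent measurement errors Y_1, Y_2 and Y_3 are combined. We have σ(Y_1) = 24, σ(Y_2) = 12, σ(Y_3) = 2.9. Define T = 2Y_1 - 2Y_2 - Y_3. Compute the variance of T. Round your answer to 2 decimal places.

Var(Y_1) = 576, Var(Y_2) = 144, Var(Y_3) = 8.41
By independence, Var(T) = (2)²Var(Y_1) + (-2)²Var(Y_2) + (-1)²Var(Y_3)
= (2)²·576 + (-2)²·144 + (-1)²·8.41 = 2888.41

2888.41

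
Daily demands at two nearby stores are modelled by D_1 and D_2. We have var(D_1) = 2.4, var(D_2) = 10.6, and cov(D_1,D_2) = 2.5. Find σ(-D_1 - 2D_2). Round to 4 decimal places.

var(-D_1 - 2D_2) = (-1)²·var(D_1) + (-2)²·var(D_2) + 2·(-1)·(-2)·cov(D_1,D_2)
= 1·2.4 + 4·10.6 + 4·2.5 = 54.8
σ(-D_1 - 2D_2) = √54.8 ≈ 7.4027

7.4027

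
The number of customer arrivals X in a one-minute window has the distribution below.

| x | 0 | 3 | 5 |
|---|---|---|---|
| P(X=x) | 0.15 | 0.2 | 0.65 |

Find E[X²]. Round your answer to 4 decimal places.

18.0500

E[X²] = (0)²(0.15) + (3)²(0.2) + (5)²(0.65) = 18.05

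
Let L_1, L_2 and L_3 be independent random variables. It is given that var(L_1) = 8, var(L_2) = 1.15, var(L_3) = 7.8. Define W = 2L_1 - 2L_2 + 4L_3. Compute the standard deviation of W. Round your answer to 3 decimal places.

By independence, var(W) = (2)²var(L_1) + (-2)²var(L_2) + (4)²var(L_3)
= (2)²·8 + (-2)²·1.15 + (4)²·7.8 = 161.4
σ(W) = √161.4 ≈ 12.704

12.704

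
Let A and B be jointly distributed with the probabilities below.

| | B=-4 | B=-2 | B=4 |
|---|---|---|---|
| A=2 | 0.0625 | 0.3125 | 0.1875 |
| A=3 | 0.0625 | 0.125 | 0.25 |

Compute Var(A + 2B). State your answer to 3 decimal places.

44.027

E[A] = 2.4375,  E[B] = 0.375,  E[AB] = 1.25
Var(A) = 6.1875 − (2.4375)² = 0.24609375;  Var(B) = 10.75 − (0.375)² = 10.609375
cov(A,B) = 1.25 − (2.4375)(0.375) = 0.3359375
Var(A + 2B) = (1)²·0.24609375 + (2)²·10.609375 + 2·(1)·(2)·0.3359375 = 44.02734375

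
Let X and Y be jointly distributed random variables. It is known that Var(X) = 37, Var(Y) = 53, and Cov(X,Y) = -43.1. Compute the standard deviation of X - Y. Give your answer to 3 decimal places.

Var(X - Y) = (1)²·Var(X) + (-1)²·Var(Y) + 2·(1)·(-1)·Cov(X,Y)
= 1·37 + 1·53 + -2·-43.1 = 176.2
SD(X - Y) = √176.2 ≈ 13.274

13.274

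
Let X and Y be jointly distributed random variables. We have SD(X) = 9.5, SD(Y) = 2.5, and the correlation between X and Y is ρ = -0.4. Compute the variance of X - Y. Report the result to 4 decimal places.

V(X) = (9.5)² = 90.25;  V(Y) = (2.5)² = 6.25
cov(X,Y) = ρ·SD(X)·SD(Y) = -0.4·9.5·2.5 = -9.5
V(X - Y) = (1)²·V(X) + (-1)²·V(Y) + 2·(1)·(-1)·cov(X,Y)
= 1·90.25 + 1·6.25 + -2·-9.5 = 115.5

115.5000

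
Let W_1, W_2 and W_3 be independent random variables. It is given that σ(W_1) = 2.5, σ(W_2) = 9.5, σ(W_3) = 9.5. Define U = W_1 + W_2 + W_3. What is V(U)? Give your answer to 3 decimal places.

V(W_1) = 6.25, V(W_2) = 90.25, V(W_3) = 90.25
By independence, V(U) = (1)²V(W_1) + (1)²V(W_2) + (1)²V(W_3)
= (1)²·6.25 + (1)²·90.25 + (1)²·90.25 = 186.75

186.750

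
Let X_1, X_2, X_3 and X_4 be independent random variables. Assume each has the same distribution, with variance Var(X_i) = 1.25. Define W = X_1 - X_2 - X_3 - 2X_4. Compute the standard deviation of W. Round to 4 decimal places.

2.9580

By independence, Var(W) = (1)²Var(X_1) + (-1)²Var(X_2) + (-1)²Var(X_3) + (-2)²Var(X_4)
= (1)²·1.25 + (-1)²·1.25 + (-1)²·1.25 + (-2)²·1.25 = 8.75
SD(W) = √8.75 ≈ 2.9580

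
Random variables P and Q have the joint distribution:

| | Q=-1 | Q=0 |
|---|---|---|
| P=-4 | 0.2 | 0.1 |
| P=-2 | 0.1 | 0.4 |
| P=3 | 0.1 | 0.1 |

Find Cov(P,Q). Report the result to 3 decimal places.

E[P] = -1.6,  E[Q] = -0.4
E[PQ] = 0.7
Cov(P,Q) = E[PQ] − E[P]E[Q] = 0.7 − (-1.6)(-0.4) = 0.06

0.060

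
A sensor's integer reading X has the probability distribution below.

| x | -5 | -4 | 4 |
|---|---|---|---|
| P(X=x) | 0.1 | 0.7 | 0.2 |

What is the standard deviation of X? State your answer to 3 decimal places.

3.263

E[X] = (-5)(0.1) + (-4)(0.7) + (4)(0.2) = -2.5
E[X²] = (-5)²(0.1) + (-4)²(0.7) + (4)²(0.2) = 16.9
Var(X) = E[X²] − (E[X])² = 16.9 − (-2.5)² = 10.65
sd(X) = √10.65 ≈ 3.263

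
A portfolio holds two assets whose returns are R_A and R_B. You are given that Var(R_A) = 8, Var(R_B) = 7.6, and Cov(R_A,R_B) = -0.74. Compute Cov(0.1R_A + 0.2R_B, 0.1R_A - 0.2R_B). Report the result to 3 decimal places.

-0.224

Cov(0.1R_A + 0.2R_B, 0.1R_A - 0.2R_B) = (0.1)(0.1)Var(R_A) + (0.2)(-0.2)Var(R_B) + [(0.1)(-0.2) + (0.2)(0.1)]Cov(R_A,R_B)
= 0.01·8 + -0.04·7.6 + 0·-0.74 = -0.224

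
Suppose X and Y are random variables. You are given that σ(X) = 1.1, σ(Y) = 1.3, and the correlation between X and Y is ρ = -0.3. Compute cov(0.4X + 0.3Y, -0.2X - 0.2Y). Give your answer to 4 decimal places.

Var(X) = (1.1)² = 1.21;  Var(Y) = (1.3)² = 1.69
cov(X,Y) = ρ·σ(X)·σ(Y) = -0.3·1.1·1.3 = -0.429
cov(0.4X + 0.3Y, -0.2X - 0.2Y) = (0.4)(-0.2)Var(X) + (0.3)(-0.2)Var(Y) + [(0.4)(-0.2) + (0.3)(-0.2)]cov(X,Y)
= -0.08·1.21 + -0.06·1.69 + -0.14·-0.429 = -0.13814

-0.1381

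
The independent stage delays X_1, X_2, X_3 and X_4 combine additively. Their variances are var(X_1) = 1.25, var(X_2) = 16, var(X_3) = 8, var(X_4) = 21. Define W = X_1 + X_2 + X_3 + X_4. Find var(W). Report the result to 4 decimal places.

By independence, var(W) = (1)²var(X_1) + (1)²var(X_2) + (1)²var(X_3) + (1)²var(X_4)
= (1)²·1.25 + (1)²·16 + (1)²·8 + (1)²·21 = 46.25

46.2500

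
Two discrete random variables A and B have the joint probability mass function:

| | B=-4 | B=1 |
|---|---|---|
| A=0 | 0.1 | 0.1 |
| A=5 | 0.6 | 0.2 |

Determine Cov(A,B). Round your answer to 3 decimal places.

-1.000

E[A] = 4,  E[B] = -2.5
E[AB] = -11
Cov(A,B) = E[AB] − E[A]E[B] = -11 − (4)(-2.5) = -1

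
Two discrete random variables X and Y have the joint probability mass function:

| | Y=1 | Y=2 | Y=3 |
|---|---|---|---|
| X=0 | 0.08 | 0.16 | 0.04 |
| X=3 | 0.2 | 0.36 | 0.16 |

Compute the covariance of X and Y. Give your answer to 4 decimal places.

E[X] = 2.16,  E[Y] = 1.92
E[XY] = 4.2
cov(X,Y) = E[XY] − E[X]E[Y] = 4.2 − (2.16)(1.92) = 0.0528

0.0528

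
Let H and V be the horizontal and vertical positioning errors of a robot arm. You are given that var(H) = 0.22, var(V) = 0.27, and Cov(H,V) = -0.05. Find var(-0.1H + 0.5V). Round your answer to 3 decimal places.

0.075

var(-0.1H + 0.5V) = (-0.1)²·var(H) + (0.5)²·var(V) + 2·(-0.1)·(0.5)·Cov(H,V)
= 0.01·0.22 + 0.25·0.27 + -0.1·-0.05 = 0.0747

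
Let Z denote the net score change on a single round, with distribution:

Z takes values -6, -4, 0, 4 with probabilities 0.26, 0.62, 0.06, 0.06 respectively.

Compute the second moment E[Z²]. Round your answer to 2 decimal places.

20.24

E[Z²] = (-6)²(0.26) + (-4)²(0.62) + (0)²(0.06) + (4)²(0.06) = 20.24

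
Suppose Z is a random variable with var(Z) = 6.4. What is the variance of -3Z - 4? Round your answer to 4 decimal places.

57.6000

var(-3Z - 4) = (-3)²·var(Z) = 9·6.4 = 57.6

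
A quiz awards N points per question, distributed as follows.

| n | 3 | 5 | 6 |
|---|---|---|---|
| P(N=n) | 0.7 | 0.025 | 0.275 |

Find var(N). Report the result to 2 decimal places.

1.81

E[N] = (3)(0.7) + (5)(0.025) + (6)(0.275) = 3.875
E[N²] = (3)²(0.7) + (5)²(0.025) + (6)²(0.275) = 16.825
var(N) = E[N²] − (E[N])² = 16.825 − (3.875)² = 1.809375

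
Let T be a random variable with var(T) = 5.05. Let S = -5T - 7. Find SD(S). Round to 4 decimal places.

var(-5T - 7) = (-5)²·5.05 = 126.25
SD(S) = √126.25 ≈ 11.2361

11.2361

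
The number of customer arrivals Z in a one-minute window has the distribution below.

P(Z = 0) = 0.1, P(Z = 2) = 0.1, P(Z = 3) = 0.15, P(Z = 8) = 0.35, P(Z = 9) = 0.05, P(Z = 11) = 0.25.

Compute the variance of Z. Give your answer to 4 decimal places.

E[Z] = (0)(0.1) + (2)(0.1) + (3)(0.15) + (8)(0.35) + (9)(0.05) + (11)(0.25) = 6.65
E[Z²] = (0)²(0.1) + (2)²(0.1) + (3)²(0.15) + (8)²(0.35) + (9)²(0.05) + (11)²(0.25) = 58.45
var(Z) = E[Z²] − (E[Z])² = 58.45 − (6.65)² = 14.2275

14.2275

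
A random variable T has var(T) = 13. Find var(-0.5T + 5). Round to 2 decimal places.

3.25

var(-0.5T + 5) = (-0.5)²·var(T) = 0.25·13 = 3.25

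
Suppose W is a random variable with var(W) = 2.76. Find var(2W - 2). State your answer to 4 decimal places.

11.0400

var(2W - 2) = (2)²·var(W) = 4·2.76 = 11.04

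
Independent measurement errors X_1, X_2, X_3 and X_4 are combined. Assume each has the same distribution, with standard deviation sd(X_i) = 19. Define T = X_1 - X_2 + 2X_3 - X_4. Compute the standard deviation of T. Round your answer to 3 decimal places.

var(X_i) = (19)² = 361
By independence, var(T) = (1)²var(X_1) + (-1)²var(X_2) + (2)²var(X_3) + (-1)²var(X_4)
= (1)²·361 + (-1)²·361 + (2)²·361 + (-1)²·361 = 2527
sd(T) = √2527 ≈ 50.269

50.269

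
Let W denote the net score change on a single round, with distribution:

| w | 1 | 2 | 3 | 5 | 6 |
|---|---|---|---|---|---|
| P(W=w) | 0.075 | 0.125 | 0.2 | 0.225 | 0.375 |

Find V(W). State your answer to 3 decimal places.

3.010

E[W] = (1)(0.075) + (2)(0.125) + (3)(0.2) + (5)(0.225) + (6)(0.375) = 4.3
E[W²] = (1)²(0.075) + (2)²(0.125) + (3)²(0.2) + (5)²(0.225) + (6)²(0.375) = 21.5
V(W) = E[W²] − (E[W])² = 21.5 − (4.3)² = 3.01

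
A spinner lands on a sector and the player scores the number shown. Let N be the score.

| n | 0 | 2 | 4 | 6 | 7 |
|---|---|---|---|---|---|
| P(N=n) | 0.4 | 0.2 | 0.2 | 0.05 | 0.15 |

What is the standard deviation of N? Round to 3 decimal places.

E[N] = (0)(0.4) + (2)(0.2) + (4)(0.2) + (6)(0.05) + (7)(0.15) = 2.55
E[N²] = (0)²(0.4) + (2)²(0.2) + (4)²(0.2) + (6)²(0.05) + (7)²(0.15) = 13.15
var(N) = E[N²] − (E[N])² = 13.15 − (2.55)² = 6.6475
sd(N) = √6.6475 ≈ 2.578

2.578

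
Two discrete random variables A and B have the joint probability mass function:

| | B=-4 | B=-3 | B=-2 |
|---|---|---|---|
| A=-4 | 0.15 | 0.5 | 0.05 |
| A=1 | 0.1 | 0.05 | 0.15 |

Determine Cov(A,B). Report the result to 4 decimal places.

E[A] = -2.5,  E[B] = -3.05
E[AB] = 7.95
Cov(A,B) = E[AB] − E[A]E[B] = 7.95 − (-2.5)(-3.05) = 0.325

0.3250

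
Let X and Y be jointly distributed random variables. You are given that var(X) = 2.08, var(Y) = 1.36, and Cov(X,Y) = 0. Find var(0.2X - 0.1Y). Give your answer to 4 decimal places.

var(0.2X - 0.1Y) = (0.2)²·var(X) + (-0.1)²·var(Y) + 2·(0.2)·(-0.1)·Cov(X,Y)
= 0.04·2.08 + 0.01·1.36 + -0.04·0 = 0.0968

0.0968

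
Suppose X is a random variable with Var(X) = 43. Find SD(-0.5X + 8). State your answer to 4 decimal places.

Var(-0.5X + 8) = (-0.5)²·43 = 10.75
SD(-0.5X + 8) = √10.75 ≈ 3.2787

3.2787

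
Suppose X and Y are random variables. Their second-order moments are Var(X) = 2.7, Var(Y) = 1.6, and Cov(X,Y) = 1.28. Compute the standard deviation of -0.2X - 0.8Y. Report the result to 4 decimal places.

1.2416

Var(-0.2X - 0.8Y) = (-0.2)²·Var(X) + (-0.8)²·Var(Y) + 2·(-0.2)·(-0.8)·Cov(X,Y)
= 0.04·2.7 + 0.64·1.6 + 0.32·1.28 = 1.5416
σ(-0.2X - 0.8Y) = √1.5416 ≈ 1.2416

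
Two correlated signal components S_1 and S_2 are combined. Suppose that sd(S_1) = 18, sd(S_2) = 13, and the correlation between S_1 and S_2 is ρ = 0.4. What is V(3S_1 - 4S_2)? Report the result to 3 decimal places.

3373.600

V(S_1) = (18)² = 324;  V(S_2) = (13)² = 169
Cov(S_1,S_2) = ρ·sd(S_1)·sd(S_2) = 0.4·18·13 = 93.6
V(3S_1 - 4S_2) = (3)²·V(S_1) + (-4)²·V(S_2) + 2·(3)·(-4)·Cov(S_1,S_2)
= 9·324 + 16·169 + -24·93.6 = 3373.6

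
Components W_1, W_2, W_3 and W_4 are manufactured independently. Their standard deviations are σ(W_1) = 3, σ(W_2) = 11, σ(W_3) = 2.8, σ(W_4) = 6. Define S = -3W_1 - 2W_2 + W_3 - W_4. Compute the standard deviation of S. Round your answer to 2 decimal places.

24.67

V(W_1) = 9, V(W_2) = 121, V(W_3) = 7.84, V(W_4) = 36
By independence, V(S) = (-3)²V(W_1) + (-2)²V(W_2) + (1)²V(W_3) + (-1)²V(W_4)
= (-3)²·9 + (-2)²·121 + (1)²·7.84 + (-1)²·36 = 608.84
σ(S) = √608.84 ≈ 24.67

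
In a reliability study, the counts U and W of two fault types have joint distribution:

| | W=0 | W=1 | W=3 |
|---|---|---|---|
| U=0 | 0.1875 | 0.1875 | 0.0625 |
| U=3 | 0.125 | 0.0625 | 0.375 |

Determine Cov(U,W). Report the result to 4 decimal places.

0.9258

E[U] = 1.6875,  E[W] = 1.5625
E[UW] = 3.5625
Cov(U,W) = E[UW] − E[U]E[W] = 3.5625 − (1.6875)(1.5625) = 0.92578125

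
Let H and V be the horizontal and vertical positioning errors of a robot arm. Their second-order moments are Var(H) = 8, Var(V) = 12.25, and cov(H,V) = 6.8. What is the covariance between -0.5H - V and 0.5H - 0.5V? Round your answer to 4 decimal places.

2.4250

cov(-0.5H - V, 0.5H - 0.5V) = (-0.5)(0.5)Var(H) + (-1)(-0.5)Var(V) + [(-0.5)(-0.5) + (-1)(0.5)]cov(H,V)
= -0.25·8 + 0.5·12.25 + -0.25·6.8 = 2.425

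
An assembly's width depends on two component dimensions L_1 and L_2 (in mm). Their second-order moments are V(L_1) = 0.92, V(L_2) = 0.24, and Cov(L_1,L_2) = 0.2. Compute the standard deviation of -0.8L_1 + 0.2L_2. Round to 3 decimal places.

0.731

V(-0.8L_1 + 0.2L_2) = (-0.8)²·V(L_1) + (0.2)²·V(L_2) + 2·(-0.8)·(0.2)·Cov(L_1,L_2)
= 0.64·0.92 + 0.04·0.24 + -0.32·0.2 = 0.5344
sd(-0.8L_1 + 0.2L_2) = √0.5344 ≈ 0.731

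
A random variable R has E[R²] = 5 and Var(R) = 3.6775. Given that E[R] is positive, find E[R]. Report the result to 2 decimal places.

(E[R])² = E[R²] − Var(R) = 5 − 3.6775 = 1.3225
E[R] = √1.3225 = 1.15

1.15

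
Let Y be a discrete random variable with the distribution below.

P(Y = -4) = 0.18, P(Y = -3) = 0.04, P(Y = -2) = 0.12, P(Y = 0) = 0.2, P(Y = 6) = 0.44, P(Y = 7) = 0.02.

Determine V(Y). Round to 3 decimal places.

E[Y] = (-4)(0.18) + (-3)(0.04) + (-2)(0.12) + (0)(0.2) + (6)(0.44) + (7)(0.02) = 1.7
E[Y²] = (-4)²(0.18) + (-3)²(0.04) + (-2)²(0.12) + (0)²(0.2) + (6)²(0.44) + (7)²(0.02) = 20.54
V(Y) = E[Y²] − (E[Y])² = 20.54 − (1.7)² = 17.65

17.650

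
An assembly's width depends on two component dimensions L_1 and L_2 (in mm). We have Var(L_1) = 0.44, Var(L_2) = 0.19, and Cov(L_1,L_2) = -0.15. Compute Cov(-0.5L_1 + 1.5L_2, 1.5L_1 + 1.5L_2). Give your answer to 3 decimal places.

-0.128

Cov(-0.5L_1 + 1.5L_2, 1.5L_1 + 1.5L_2) = (-0.5)(1.5)Var(L_1) + (1.5)(1.5)Var(L_2) + [(-0.5)(1.5) + (1.5)(1.5)]Cov(L_1,L_2)
= -0.75·0.44 + 2.25·0.19 + 1.5·-0.15 = -0.1275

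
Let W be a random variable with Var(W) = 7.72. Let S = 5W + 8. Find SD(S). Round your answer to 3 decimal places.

Var(5W + 8) = (5)²·7.72 = 193
SD(S) = √193 ≈ 13.892

13.892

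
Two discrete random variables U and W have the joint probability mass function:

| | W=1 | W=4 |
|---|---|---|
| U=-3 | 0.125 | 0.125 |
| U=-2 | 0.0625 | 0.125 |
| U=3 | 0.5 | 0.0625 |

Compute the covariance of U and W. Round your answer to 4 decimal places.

E[U] = 0.5625,  E[W] = 1.9375
E[UW] = -0.75
cov(U,W) = E[UW] − E[U]E[W] = -0.75 − (0.5625)(1.9375) = -1.83984375

-1.8398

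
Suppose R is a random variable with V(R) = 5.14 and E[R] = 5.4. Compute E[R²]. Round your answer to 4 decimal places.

34.3000

E[R²] = V(R) + (E[R])² = 5.14 + (5.4)² = 34.3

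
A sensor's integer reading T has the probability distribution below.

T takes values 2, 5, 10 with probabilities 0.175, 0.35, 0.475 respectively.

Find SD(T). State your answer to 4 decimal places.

3.1666

E[T] = (2)(0.175) + (5)(0.35) + (10)(0.475) = 6.85
E[T²] = (2)²(0.175) + (5)²(0.35) + (10)²(0.475) = 56.95
Var(T) = E[T²] − (E[T])² = 56.95 − (6.85)² = 10.0275
SD(T) = √10.0275 ≈ 3.1666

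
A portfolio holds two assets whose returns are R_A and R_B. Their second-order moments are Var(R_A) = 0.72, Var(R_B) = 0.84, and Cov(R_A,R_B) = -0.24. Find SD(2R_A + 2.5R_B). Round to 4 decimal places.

Var(2R_A + 2.5R_B) = (2)²·Var(R_A) + (2.5)²·Var(R_B) + 2·(2)·(2.5)·Cov(R_A,R_B)
= 4·0.72 + 6.25·0.84 + 10·-0.24 = 5.73
SD(2R_A + 2.5R_B) = √5.73 ≈ 2.3937

2.3937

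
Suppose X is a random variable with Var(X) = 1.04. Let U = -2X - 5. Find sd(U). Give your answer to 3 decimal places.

Var(-2X - 5) = (-2)²·1.04 = 4.16
sd(U) = √4.16 ≈ 2.040

2.040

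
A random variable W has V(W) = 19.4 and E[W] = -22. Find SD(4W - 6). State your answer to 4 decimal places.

V(4W - 6) = (4)²·19.4 = 310.4
SD(4W - 6) = √310.4 ≈ 17.6182

17.6182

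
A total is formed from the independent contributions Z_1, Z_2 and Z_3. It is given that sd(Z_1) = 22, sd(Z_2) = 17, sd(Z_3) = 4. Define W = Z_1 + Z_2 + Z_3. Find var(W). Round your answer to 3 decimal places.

789.000

var(Z_1) = 484, var(Z_2) = 289, var(Z_3) = 16
By independence, var(W) = (1)²var(Z_1) + (1)²var(Z_2) + (1)²var(Z_3)
= (1)²·484 + (1)²·289 + (1)²·16 = 789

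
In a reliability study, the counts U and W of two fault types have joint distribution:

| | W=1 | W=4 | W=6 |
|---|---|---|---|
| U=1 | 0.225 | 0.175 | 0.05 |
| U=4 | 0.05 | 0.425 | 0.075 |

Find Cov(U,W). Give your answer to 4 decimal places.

0.9488

E[U] = 2.65,  E[W] = 3.425
E[UW] = 10.025
Cov(U,W) = E[UW] − E[U]E[W] = 10.025 − (2.65)(3.425) = 0.94875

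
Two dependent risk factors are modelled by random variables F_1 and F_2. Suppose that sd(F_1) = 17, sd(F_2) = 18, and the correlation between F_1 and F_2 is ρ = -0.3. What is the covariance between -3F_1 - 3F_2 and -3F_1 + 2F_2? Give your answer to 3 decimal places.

Var(F_1) = (17)² = 289;  Var(F_2) = (18)² = 324
cov(F_1,F_2) = ρ·sd(F_1)·sd(F_2) = -0.3·17·18 = -91.8
cov(-3F_1 - 3F_2, -3F_1 + 2F_2) = (-3)(-3)Var(F_1) + (-3)(2)Var(F_2) + [(-3)(2) + (-3)(-3)]cov(F_1,F_2)
= 9·289 + -6·324 + 3·-91.8 = 381.6

381.600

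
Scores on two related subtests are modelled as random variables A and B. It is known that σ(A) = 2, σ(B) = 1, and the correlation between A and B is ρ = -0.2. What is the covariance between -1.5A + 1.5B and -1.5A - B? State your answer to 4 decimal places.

7.8000

V(A) = (2)² = 4;  V(B) = (1)² = 1
Cov(A,B) = ρ·σ(A)·σ(B) = -0.2·2·1 = -0.4
Cov(-1.5A + 1.5B, -1.5A - B) = (-1.5)(-1.5)V(A) + (1.5)(-1)V(B) + [(-1.5)(-1) + (1.5)(-1.5)]Cov(A,B)
= 2.25·4 + -1.5·1 + -0.75·-0.4 = 7.8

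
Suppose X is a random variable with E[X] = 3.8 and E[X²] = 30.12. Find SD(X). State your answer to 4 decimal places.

var(X) = 30.12 − (3.8)² = 15.68
SD(X) = √15.68 ≈ 3.9598

3.9598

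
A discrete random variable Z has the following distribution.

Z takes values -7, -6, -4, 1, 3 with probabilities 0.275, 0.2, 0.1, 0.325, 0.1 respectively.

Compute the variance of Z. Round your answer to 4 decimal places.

15.0900

E[Z] = (-7)(0.275) + (-6)(0.2) + (-4)(0.1) + (1)(0.325) + (3)(0.1) = -2.9
E[Z²] = (-7)²(0.275) + (-6)²(0.2) + (-4)²(0.1) + (1)²(0.325) + (3)²(0.1) = 23.5
V(Z) = E[Z²] − (E[Z])² = 23.5 − (-2.9)² = 15.09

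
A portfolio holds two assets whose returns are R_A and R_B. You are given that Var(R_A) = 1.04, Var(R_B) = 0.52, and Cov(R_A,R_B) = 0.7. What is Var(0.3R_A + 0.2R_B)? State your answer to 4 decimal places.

Var(0.3R_A + 0.2R_B) = (0.3)²·Var(R_A) + (0.2)²·Var(R_B) + 2·(0.3)·(0.2)·Cov(R_A,R_B)
= 0.09·1.04 + 0.04·0.52 + 0.12·0.7 = 0.1984

0.1984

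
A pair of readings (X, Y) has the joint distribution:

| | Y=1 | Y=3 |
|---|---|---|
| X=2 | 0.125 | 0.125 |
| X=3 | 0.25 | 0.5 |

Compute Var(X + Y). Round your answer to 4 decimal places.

E[X] = 2.75,  E[Y] = 2.25,  E[XY] = 6.25
Var(X) = 7.75 − (2.75)² = 0.1875;  Var(Y) = 6 − (2.25)² = 0.9375
Cov(X,Y) = 6.25 − (2.75)(2.25) = 0.0625
Var(X + Y) = (1)²·0.1875 + (1)²·0.9375 + 2·(1)·(1)·0.0625 = 1.25

1.2500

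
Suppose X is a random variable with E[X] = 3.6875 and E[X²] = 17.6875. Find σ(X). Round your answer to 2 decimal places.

V(X) = 17.6875 − (3.6875)² = 4.08984375
σ(X) = √4.08984375 ≈ 2.02

2.02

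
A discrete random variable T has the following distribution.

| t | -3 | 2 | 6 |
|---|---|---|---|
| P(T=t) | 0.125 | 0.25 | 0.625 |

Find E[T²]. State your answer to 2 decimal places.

E[T²] = (-3)²(0.125) + (2)²(0.25) + (6)²(0.625) = 24.625

24.63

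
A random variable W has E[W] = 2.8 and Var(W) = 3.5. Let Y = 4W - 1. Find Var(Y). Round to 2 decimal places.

Var(4W - 1) = (4)²·Var(W) = 16·3.5 = 56

56.00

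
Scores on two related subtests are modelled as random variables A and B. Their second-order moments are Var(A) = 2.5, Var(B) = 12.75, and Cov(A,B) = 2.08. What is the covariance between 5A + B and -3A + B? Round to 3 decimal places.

Cov(5A + B, -3A + B) = (5)(-3)Var(A) + (1)(1)Var(B) + [(5)(1) + (1)(-3)]Cov(A,B)
= -15·2.5 + 1·12.75 + 2·2.08 = -20.59

-20.590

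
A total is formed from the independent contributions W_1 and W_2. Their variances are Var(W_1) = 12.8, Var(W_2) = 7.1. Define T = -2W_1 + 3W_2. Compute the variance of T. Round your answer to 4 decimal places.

115.1000

By independence, Var(T) = (-2)²Var(W_1) + (3)²Var(W_2)
= (-2)²·12.8 + (3)²·7.1 = 115.1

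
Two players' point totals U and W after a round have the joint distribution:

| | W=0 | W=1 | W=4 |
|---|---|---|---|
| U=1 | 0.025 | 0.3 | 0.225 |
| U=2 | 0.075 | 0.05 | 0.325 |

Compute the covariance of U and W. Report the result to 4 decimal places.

0.2025

E[U] = 1.45,  E[W] = 2.55
E[UW] = 3.9
Cov(U,W) = E[UW] − E[U]E[W] = 3.9 − (1.45)(2.55) = 0.2025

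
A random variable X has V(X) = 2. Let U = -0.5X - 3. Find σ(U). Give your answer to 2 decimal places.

0.71

V(-0.5X - 3) = (-0.5)²·2 = 0.5
σ(U) = √0.5 ≈ 0.71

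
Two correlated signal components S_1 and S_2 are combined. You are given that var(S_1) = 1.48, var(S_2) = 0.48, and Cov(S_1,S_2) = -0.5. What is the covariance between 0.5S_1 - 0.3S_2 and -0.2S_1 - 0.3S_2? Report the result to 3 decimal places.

-0.060

Cov(0.5S_1 - 0.3S_2, -0.2S_1 - 0.3S_2) = (0.5)(-0.2)var(S_1) + (-0.3)(-0.3)var(S_2) + [(0.5)(-0.3) + (-0.3)(-0.2)]Cov(S_1,S_2)
= -0.1·1.48 + 0.09·0.48 + -0.09·-0.5 = -0.0598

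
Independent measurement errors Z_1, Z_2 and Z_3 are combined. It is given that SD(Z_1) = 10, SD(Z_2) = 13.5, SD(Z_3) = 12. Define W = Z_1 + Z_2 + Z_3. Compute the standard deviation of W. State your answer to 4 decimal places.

20.6458

Var(Z_1) = 100, Var(Z_2) = 182.25, Var(Z_3) = 144
By independence, Var(W) = (1)²Var(Z_1) + (1)²Var(Z_2) + (1)²Var(Z_3)
= (1)²·100 + (1)²·182.25 + (1)²·144 = 426.25
SD(W) = √426.25 ≈ 20.6458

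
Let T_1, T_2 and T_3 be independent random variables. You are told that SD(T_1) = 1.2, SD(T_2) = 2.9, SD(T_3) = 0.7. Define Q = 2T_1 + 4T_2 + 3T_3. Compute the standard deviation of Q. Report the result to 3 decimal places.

var(T_1) = 1.44, var(T_2) = 8.41, var(T_3) = 0.49
By independence, var(Q) = (2)²var(T_1) + (4)²var(T_2) + (3)²var(T_3)
= (2)²·1.44 + (4)²·8.41 + (3)²·0.49 = 144.73
SD(Q) = √144.73 ≈ 12.030

12.030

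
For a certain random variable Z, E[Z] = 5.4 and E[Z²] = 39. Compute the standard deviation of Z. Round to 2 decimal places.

3.14

Var(Z) = 39 − (5.4)² = 9.84
σ(Z) = √9.84 ≈ 3.14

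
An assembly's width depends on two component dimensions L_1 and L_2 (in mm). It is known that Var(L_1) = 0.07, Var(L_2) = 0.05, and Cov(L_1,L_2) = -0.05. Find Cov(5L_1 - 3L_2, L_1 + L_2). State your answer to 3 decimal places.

0.100

Cov(5L_1 - 3L_2, L_1 + L_2) = (5)(1)Var(L_1) + (-3)(1)Var(L_2) + [(5)(1) + (-3)(1)]Cov(L_1,L_2)
= 5·0.07 + -3·0.05 + 2·-0.05 = 0.1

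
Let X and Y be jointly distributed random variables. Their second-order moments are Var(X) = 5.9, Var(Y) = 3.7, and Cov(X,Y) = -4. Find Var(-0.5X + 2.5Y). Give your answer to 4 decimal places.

34.6000

Var(-0.5X + 2.5Y) = (-0.5)²·Var(X) + (2.5)²·Var(Y) + 2·(-0.5)·(2.5)·Cov(X,Y)
= 0.25·5.9 + 6.25·3.7 + -2.5·-4 = 34.6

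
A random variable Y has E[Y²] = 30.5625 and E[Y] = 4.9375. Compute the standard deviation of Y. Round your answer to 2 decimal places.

2.49

Var(Y) = 30.5625 − (4.9375)² = 6.18359375
sd(Y) = √6.18359375 ≈ 2.49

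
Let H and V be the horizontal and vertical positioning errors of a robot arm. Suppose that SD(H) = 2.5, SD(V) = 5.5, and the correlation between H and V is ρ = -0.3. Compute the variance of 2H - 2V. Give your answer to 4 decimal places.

179.0000

Var(H) = (2.5)² = 6.25;  Var(V) = (5.5)² = 30.25
Cov(H,V) = ρ·SD(H)·SD(V) = -0.3·2.5·5.5 = -4.125
Var(2H - 2V) = (2)²·Var(H) + (-2)²·Var(V) + 2·(2)·(-2)·Cov(H,V)
= 4·6.25 + 4·30.25 + -8·-4.125 = 179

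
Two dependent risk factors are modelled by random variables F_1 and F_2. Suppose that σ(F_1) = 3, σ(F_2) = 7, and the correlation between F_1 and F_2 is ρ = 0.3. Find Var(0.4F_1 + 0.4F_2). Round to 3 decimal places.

11.296

Var(F_1) = (3)² = 9;  Var(F_2) = (7)² = 49
Cov(F_1,F_2) = ρ·σ(F_1)·σ(F_2) = 0.3·3·7 = 6.3
Var(0.4F_1 + 0.4F_2) = (0.4)²·Var(F_1) + (0.4)²·Var(F_2) + 2·(0.4)·(0.4)·Cov(F_1,F_2)
= 0.16·9 + 0.16·49 + 0.32·6.3 = 11.296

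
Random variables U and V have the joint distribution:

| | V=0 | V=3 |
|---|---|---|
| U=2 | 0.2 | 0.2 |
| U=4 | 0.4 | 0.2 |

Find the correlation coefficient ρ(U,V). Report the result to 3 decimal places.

-0.167

E[U] = 3.2,  E[V] = 1.2
E[UV] = 3.6
Cov(U,V) = E[UV] − E[U]E[V] = 3.6 − (3.2)(1.2) = -0.24
Var(U) = 0.96,  Var(V) = 2.16
ρ = -0.24 / √(0.96·2.16) ≈ -0.167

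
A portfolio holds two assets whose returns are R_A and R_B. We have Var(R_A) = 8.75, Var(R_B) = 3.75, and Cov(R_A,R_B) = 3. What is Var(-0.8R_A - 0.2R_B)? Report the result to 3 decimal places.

Var(-0.8R_A - 0.2R_B) = (-0.8)²·Var(R_A) + (-0.2)²·Var(R_B) + 2·(-0.8)·(-0.2)·Cov(R_A,R_B)
= 0.64·8.75 + 0.04·3.75 + 0.32·3 = 6.71

6.710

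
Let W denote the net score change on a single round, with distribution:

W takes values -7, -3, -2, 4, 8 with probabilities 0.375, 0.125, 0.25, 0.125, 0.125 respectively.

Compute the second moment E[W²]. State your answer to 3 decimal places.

30.500

E[W²] = (-7)²(0.375) + (-3)²(0.125) + (-2)²(0.25) + (4)²(0.125) + (8)²(0.125) = 30.5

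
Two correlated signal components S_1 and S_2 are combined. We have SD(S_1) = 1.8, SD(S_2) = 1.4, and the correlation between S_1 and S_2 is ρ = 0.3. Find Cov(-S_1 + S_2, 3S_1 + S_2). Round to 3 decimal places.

-6.248

V(S_1) = (1.8)² = 3.24;  V(S_2) = (1.4)² = 1.96
Cov(S_1,S_2) = ρ·SD(S_1)·SD(S_2) = 0.3·1.8·1.4 = 0.756
Cov(-S_1 + S_2, 3S_1 + S_2) = (-1)(3)V(S_1) + (1)(1)V(S_2) + [(-1)(1) + (1)(3)]Cov(S_1,S_2)
= -3·3.24 + 1·1.96 + 2·0.756 = -6.248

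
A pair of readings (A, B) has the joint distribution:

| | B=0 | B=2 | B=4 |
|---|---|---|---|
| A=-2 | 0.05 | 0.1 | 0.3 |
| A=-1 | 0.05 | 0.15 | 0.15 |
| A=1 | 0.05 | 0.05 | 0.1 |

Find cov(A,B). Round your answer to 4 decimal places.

-0.2600

E[A] = -1.05,  E[B] = 2.8
E[AB] = -3.2
cov(A,B) = E[AB] − E[A]E[B] = -3.2 − (-1.05)(2.8) = -0.26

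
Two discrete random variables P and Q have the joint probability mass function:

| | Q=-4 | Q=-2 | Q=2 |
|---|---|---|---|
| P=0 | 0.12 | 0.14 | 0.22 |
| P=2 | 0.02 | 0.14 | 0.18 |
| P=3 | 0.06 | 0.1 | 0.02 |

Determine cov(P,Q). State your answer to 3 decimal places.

-0.322

E[P] = 1.22,  E[Q] = -0.72
E[PQ] = -1.2
cov(P,Q) = E[PQ] − E[P]E[Q] = -1.2 − (1.22)(-0.72) = -0.3216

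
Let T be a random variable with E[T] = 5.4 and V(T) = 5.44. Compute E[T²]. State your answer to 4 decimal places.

34.6000

E[T²] = V(T) + (E[T])² = 5.44 + (5.4)² = 34.6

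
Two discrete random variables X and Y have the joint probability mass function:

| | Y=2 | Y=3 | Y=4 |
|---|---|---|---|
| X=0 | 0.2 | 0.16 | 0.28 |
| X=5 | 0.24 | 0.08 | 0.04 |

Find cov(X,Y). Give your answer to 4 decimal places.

E[X] = 1.8,  E[Y] = 2.88
E[XY] = 4.4
cov(X,Y) = E[XY] − E[X]E[Y] = 4.4 − (1.8)(2.88) = -0.784

-0.7840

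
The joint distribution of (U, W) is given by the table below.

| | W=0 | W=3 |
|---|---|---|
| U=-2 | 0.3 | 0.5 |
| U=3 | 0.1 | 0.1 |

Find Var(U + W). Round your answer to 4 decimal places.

E[U] = -1,  E[W] = 1.8,  E[UW] = -2.1
Var(U) = 5 − (-1)² = 4;  Var(W) = 5.4 − (1.8)² = 2.16
Cov(U,W) = -2.1 − (-1)(1.8) = -0.3
Var(U + W) = (1)²·4 + (1)²·2.16 + 2·(1)·(1)·-0.3 = 5.56

5.5600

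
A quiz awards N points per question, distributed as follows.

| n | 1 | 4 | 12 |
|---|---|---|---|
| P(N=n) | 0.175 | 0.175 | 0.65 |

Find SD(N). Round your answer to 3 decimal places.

4.617

E[N] = (1)(0.175) + (4)(0.175) + (12)(0.65) = 8.675
E[N²] = (1)²(0.175) + (4)²(0.175) + (12)²(0.65) = 96.575
V(N) = E[N²] − (E[N])² = 96.575 − (8.675)² = 21.319375
SD(N) = √21.319375 ≈ 4.617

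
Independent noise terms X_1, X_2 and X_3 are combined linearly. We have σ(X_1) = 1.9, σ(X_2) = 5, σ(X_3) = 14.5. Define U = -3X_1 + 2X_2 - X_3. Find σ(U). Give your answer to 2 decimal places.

var(X_1) = 3.61, var(X_2) = 25, var(X_3) = 210.25
By independence, var(U) = (-3)²var(X_1) + (2)²var(X_2) + (-1)²var(X_3)
= (-3)²·3.61 + (2)²·25 + (-1)²·210.25 = 342.74
σ(U) = √342.74 ≈ 18.51

18.51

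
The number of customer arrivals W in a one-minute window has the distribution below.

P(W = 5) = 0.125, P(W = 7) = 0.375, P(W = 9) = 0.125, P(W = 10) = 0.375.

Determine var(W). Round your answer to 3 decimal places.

3.109

E[W] = (5)(0.125) + (7)(0.375) + (9)(0.125) + (10)(0.375) = 8.125
E[W²] = (5)²(0.125) + (7)²(0.375) + (9)²(0.125) + (10)²(0.375) = 69.125
var(W) = E[W²] − (E[W])² = 69.125 − (8.125)² = 3.109375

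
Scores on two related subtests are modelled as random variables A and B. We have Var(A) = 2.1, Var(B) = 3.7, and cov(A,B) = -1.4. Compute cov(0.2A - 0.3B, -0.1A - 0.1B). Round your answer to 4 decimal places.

0.0550

cov(0.2A - 0.3B, -0.1A - 0.1B) = (0.2)(-0.1)Var(A) + (-0.3)(-0.1)Var(B) + [(0.2)(-0.1) + (-0.3)(-0.1)]cov(A,B)
= -0.02·2.1 + 0.03·3.7 + 0.01·-1.4 = 0.055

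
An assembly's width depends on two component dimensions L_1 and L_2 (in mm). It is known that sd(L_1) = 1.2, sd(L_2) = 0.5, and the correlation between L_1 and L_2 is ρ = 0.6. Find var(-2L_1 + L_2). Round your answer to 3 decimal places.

4.570

var(L_1) = (1.2)² = 1.44;  var(L_2) = (0.5)² = 0.25
Cov(L_1,L_2) = ρ·sd(L_1)·sd(L_2) = 0.6·1.2·0.5 = 0.36
var(-2L_1 + L_2) = (-2)²·var(L_1) + (1)²·var(L_2) + 2·(-2)·(1)·Cov(L_1,L_2)
= 4·1.44 + 1·0.25 + -4·0.36 = 4.57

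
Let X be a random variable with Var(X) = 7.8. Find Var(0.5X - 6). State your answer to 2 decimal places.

Var(0.5X - 6) = (0.5)²·Var(X) = 0.25·7.8 = 1.95

1.95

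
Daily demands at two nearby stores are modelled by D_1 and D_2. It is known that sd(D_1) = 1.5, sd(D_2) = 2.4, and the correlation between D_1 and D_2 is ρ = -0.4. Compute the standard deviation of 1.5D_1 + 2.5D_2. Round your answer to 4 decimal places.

5.5011

Var(D_1) = (1.5)² = 2.25;  Var(D_2) = (2.4)² = 5.76
Cov(D_1,D_2) = ρ·sd(D_1)·sd(D_2) = -0.4·1.5·2.4 = -1.44
Var(1.5D_1 + 2.5D_2) = (1.5)²·Var(D_1) + (2.5)²·Var(D_2) + 2·(1.5)·(2.5)·Cov(D_1,D_2)
= 2.25·2.25 + 6.25·5.76 + 7.5·-1.44 = 30.2625
sd(1.5D_1 + 2.5D_2) = √30.2625 ≈ 5.5011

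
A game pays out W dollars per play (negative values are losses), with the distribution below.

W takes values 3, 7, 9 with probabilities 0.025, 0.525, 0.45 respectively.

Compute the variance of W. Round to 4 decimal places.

E[W] = (3)(0.025) + (7)(0.525) + (9)(0.45) = 7.8
E[W²] = (3)²(0.025) + (7)²(0.525) + (9)²(0.45) = 62.4
var(W) = E[W²] − (E[W])² = 62.4 − (7.8)² = 1.56

1.5600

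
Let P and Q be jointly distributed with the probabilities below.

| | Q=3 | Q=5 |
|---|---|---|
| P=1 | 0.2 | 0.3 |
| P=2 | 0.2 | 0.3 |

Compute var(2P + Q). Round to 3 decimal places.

E[P] = 1.5,  E[Q] = 4.2,  E[PQ] = 6.3
var(P) = 2.5 − (1.5)² = 0.25;  var(Q) = 18.6 − (4.2)² = 0.96
Cov(P,Q) = 6.3 − (1.5)(4.2) = 0
var(2P + Q) = (2)²·0.25 + (1)²·0.96 + 2·(2)·(1)·0 = 1.96

1.960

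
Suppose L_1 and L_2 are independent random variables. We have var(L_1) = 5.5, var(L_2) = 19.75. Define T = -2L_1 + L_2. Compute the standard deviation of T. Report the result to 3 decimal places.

By independence, var(T) = (-2)²var(L_1) + (1)²var(L_2)
= (-2)²·5.5 + (1)²·19.75 = 41.75
σ(T) = √41.75 ≈ 6.461

6.461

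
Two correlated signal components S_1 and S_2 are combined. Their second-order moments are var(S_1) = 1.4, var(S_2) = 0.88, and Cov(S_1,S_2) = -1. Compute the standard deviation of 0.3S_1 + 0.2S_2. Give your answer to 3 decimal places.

0.203

var(0.3S_1 + 0.2S_2) = (0.3)²·var(S_1) + (0.2)²·var(S_2) + 2·(0.3)·(0.2)·Cov(S_1,S_2)
= 0.09·1.4 + 0.04·0.88 + 0.12·-1 = 0.0412
SD(0.3S_1 + 0.2S_2) = √0.0412 ≈ 0.203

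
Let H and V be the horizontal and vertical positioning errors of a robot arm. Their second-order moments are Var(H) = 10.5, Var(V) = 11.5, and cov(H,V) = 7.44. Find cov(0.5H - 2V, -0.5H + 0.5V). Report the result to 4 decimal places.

-4.8250

cov(0.5H - 2V, -0.5H + 0.5V) = (0.5)(-0.5)Var(H) + (-2)(0.5)Var(V) + [(0.5)(0.5) + (-2)(-0.5)]cov(H,V)
= -0.25·10.5 + -1·11.5 + 1.25·7.44 = -4.825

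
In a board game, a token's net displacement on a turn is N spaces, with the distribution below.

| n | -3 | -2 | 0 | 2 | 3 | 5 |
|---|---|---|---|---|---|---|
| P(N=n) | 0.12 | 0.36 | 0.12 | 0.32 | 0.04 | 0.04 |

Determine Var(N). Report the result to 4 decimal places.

5.1456

E[N] = (-3)(0.12) + (-2)(0.36) + (0)(0.12) + (2)(0.32) + (3)(0.04) + (5)(0.04) = -0.12
E[N²] = (-3)²(0.12) + (-2)²(0.36) + (0)²(0.12) + (2)²(0.32) + (3)²(0.04) + (5)²(0.04) = 5.16
Var(N) = E[N²] − (E[N])² = 5.16 − (-0.12)² = 5.1456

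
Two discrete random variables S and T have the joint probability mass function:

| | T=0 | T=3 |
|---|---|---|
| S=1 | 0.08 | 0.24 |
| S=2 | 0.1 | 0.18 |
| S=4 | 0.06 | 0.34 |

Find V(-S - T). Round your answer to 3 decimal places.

3.782

E[S] = 2.48,  E[T] = 2.28,  E[ST] = 5.88
V(S) = 7.84 − (2.48)² = 1.6896;  V(T) = 6.84 − (2.28)² = 1.6416
Cov(S,T) = 5.88 − (2.48)(2.28) = 0.2256
V(-S - T) = (-1)²·1.6896 + (-1)²·1.6416 + 2·(-1)·(-1)·0.2256 = 3.7824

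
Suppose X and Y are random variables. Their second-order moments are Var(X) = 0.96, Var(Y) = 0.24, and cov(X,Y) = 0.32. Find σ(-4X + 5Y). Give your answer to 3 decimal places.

Var(-4X + 5Y) = (-4)²·Var(X) + (5)²·Var(Y) + 2·(-4)·(5)·cov(X,Y)
= 16·0.96 + 25·0.24 + -40·0.32 = 8.56
σ(-4X + 5Y) = √8.56 ≈ 2.926

2.926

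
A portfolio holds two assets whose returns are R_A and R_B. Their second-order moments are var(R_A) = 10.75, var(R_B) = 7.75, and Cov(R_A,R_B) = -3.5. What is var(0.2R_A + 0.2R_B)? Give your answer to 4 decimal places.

var(0.2R_A + 0.2R_B) = (0.2)²·var(R_A) + (0.2)²·var(R_B) + 2·(0.2)·(0.2)·Cov(R_A,R_B)
= 0.04·10.75 + 0.04·7.75 + 0.08·-3.5 = 0.46

0.4600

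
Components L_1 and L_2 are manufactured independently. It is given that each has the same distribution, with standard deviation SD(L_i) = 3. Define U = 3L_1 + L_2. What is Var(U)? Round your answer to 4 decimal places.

90.0000

Var(L_i) = (3)² = 9
By independence, Var(U) = (3)²Var(L_1) + (1)²Var(L_2)
= (3)²·9 + (1)²·9 = 90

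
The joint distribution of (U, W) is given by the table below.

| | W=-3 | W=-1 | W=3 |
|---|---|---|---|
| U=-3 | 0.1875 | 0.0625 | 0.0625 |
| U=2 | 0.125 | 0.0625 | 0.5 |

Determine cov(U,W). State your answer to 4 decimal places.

E[U] = 0.4375,  E[W] = 0.625
E[UW] = 3.4375
cov(U,W) = E[UW] − E[U]E[W] = 3.4375 − (0.4375)(0.625) = 3.1640625

3.1641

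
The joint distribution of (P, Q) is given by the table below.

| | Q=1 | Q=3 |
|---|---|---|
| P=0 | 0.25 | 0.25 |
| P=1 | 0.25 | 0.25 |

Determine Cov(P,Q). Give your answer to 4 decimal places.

E[P] = 0.5,  E[Q] = 2
E[PQ] = 1
Cov(P,Q) = E[PQ] − E[P]E[Q] = 1 − (0.5)(2) = 0

0.0000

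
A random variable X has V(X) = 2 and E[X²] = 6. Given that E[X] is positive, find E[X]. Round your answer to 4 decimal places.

2.0000

(E[X])² = E[X²] − V(X) = 6 − 2 = 4
E[X] = √4 = 2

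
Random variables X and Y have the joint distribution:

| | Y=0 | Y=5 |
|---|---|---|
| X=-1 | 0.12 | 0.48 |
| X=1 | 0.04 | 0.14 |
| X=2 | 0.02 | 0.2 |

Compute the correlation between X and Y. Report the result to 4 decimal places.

0.0881

E[X] = 0.02,  E[Y] = 4.1
E[XY] = 0.3
Cov(X,Y) = E[XY] − E[X]E[Y] = 0.3 − (0.02)(4.1) = 0.218
Var(X) = 1.6596,  Var(Y) = 3.69
ρ = 0.218 / √(1.6596·3.69) ≈ 0.0881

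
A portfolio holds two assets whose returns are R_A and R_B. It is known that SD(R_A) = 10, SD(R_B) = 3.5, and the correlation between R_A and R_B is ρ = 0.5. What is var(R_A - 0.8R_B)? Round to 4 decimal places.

var(R_A) = (10)² = 100;  var(R_B) = (3.5)² = 12.25
cov(R_A,R_B) = ρ·SD(R_A)·SD(R_B) = 0.5·10·3.5 = 17.5
var(R_A - 0.8R_B) = (1)²·var(R_A) + (-0.8)²·var(R_B) + 2·(1)·(-0.8)·cov(R_A,R_B)
= 1·100 + 0.64·12.25 + -1.6·17.5 = 79.84

79.8400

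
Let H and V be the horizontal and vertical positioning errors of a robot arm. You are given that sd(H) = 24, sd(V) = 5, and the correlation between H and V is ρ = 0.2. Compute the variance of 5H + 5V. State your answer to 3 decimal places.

16225.000

Var(H) = (24)² = 576;  Var(V) = (5)² = 25
cov(H,V) = ρ·sd(H)·sd(V) = 0.2·24·5 = 24
Var(5H + 5V) = (5)²·Var(H) + (5)²·Var(V) + 2·(5)·(5)·cov(H,V)
= 25·576 + 25·25 + 50·24 = 16225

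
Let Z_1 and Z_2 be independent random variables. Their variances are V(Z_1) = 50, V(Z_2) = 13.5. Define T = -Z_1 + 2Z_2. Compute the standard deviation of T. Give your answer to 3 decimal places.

10.198

By independence, V(T) = (-1)²V(Z_1) + (2)²V(Z_2)
= (-1)²·50 + (2)²·13.5 = 104
SD(T) = √104 ≈ 10.198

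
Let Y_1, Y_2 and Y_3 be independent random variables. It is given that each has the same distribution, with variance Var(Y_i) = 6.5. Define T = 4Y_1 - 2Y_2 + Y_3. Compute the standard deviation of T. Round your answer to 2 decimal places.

By independence, Var(T) = (4)²Var(Y_1) + (-2)²Var(Y_2) + (1)²Var(Y_3)
= (4)²·6.5 + (-2)²·6.5 + (1)²·6.5 = 136.5
SD(T) = √136.5 ≈ 11.68

11.68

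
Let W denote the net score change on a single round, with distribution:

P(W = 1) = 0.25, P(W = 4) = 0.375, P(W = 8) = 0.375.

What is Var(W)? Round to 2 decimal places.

E[W] = (1)(0.25) + (4)(0.375) + (8)(0.375) = 4.75
E[W²] = (1)²(0.25) + (4)²(0.375) + (8)²(0.375) = 30.25
Var(W) = E[W²] − (E[W])² = 30.25 − (4.75)² = 7.6875

7.69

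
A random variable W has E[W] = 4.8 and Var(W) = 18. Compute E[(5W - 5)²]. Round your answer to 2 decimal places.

E[5W - 5] = 5·4.8 − 5 = 19
Var(5W - 5) = (5)²·18 = 450
E[(5W - 5)²] = Var((5W - 5)) + (E[(5W - 5)])² = 450 + (19)² = 811

811.00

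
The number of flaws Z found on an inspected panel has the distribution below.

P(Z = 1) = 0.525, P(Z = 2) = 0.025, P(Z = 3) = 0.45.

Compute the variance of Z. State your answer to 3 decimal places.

E[Z] = (1)(0.525) + (2)(0.025) + (3)(0.45) = 1.925
E[Z²] = (1)²(0.525) + (2)²(0.025) + (3)²(0.45) = 4.675
V(Z) = E[Z²] − (E[Z])² = 4.675 − (1.925)² = 0.969375

0.969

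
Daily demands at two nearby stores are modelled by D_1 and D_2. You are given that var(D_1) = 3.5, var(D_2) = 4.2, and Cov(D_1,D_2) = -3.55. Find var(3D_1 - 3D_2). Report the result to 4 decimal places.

133.2000

var(3D_1 - 3D_2) = (3)²·var(D_1) + (-3)²·var(D_2) + 2·(3)·(-3)·Cov(D_1,D_2)
= 9·3.5 + 9·4.2 + -18·-3.55 = 133.2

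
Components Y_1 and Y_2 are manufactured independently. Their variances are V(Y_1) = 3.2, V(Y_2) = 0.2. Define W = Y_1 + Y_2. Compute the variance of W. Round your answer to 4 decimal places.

3.4000

By independence, V(W) = (1)²V(Y_1) + (1)²V(Y_2)
= (1)²·3.2 + (1)²·0.2 = 3.4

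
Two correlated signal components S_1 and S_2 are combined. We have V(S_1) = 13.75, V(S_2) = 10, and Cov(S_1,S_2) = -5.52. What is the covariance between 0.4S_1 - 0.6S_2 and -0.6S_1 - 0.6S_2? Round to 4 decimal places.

-0.3624

Cov(0.4S_1 - 0.6S_2, -0.6S_1 - 0.6S_2) = (0.4)(-0.6)V(S_1) + (-0.6)(-0.6)V(S_2) + [(0.4)(-0.6) + (-0.6)(-0.6)]Cov(S_1,S_2)
= -0.24·13.75 + 0.36·10 + 0.12·-5.52 = -0.3624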